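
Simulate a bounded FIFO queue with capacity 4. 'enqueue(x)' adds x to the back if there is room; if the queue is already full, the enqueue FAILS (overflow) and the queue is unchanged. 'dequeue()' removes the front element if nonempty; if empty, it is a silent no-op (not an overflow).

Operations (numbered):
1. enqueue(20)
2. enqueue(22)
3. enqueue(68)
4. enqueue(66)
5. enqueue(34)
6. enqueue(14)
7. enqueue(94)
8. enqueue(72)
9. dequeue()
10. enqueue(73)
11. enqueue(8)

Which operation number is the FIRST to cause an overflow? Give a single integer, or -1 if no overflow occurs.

1. enqueue(20): size=1
2. enqueue(22): size=2
3. enqueue(68): size=3
4. enqueue(66): size=4
5. enqueue(34): size=4=cap → OVERFLOW (fail)
6. enqueue(14): size=4=cap → OVERFLOW (fail)
7. enqueue(94): size=4=cap → OVERFLOW (fail)
8. enqueue(72): size=4=cap → OVERFLOW (fail)
9. dequeue(): size=3
10. enqueue(73): size=4
11. enqueue(8): size=4=cap → OVERFLOW (fail)

Answer: 5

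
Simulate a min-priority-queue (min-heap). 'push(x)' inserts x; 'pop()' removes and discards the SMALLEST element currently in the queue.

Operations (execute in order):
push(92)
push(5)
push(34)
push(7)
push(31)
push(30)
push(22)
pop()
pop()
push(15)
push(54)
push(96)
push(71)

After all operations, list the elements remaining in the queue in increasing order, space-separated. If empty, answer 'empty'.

Answer: 15 22 30 31 34 54 71 92 96

Derivation:
push(92): heap contents = [92]
push(5): heap contents = [5, 92]
push(34): heap contents = [5, 34, 92]
push(7): heap contents = [5, 7, 34, 92]
push(31): heap contents = [5, 7, 31, 34, 92]
push(30): heap contents = [5, 7, 30, 31, 34, 92]
push(22): heap contents = [5, 7, 22, 30, 31, 34, 92]
pop() → 5: heap contents = [7, 22, 30, 31, 34, 92]
pop() → 7: heap contents = [22, 30, 31, 34, 92]
push(15): heap contents = [15, 22, 30, 31, 34, 92]
push(54): heap contents = [15, 22, 30, 31, 34, 54, 92]
push(96): heap contents = [15, 22, 30, 31, 34, 54, 92, 96]
push(71): heap contents = [15, 22, 30, 31, 34, 54, 71, 92, 96]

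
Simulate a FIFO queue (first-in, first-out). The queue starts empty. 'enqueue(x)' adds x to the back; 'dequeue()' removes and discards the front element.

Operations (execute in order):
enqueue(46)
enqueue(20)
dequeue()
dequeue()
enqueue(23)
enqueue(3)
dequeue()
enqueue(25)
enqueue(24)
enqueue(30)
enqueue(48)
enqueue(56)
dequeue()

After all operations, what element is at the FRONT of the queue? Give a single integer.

enqueue(46): queue = [46]
enqueue(20): queue = [46, 20]
dequeue(): queue = [20]
dequeue(): queue = []
enqueue(23): queue = [23]
enqueue(3): queue = [23, 3]
dequeue(): queue = [3]
enqueue(25): queue = [3, 25]
enqueue(24): queue = [3, 25, 24]
enqueue(30): queue = [3, 25, 24, 30]
enqueue(48): queue = [3, 25, 24, 30, 48]
enqueue(56): queue = [3, 25, 24, 30, 48, 56]
dequeue(): queue = [25, 24, 30, 48, 56]

Answer: 25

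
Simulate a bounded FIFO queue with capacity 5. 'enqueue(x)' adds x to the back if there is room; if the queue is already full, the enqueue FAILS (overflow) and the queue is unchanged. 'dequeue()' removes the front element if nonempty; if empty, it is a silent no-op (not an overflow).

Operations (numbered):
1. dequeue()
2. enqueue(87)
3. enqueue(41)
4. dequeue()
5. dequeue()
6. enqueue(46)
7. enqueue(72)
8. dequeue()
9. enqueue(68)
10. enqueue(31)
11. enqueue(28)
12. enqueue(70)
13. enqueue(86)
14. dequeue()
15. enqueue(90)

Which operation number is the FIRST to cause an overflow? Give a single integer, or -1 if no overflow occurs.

1. dequeue(): empty, no-op, size=0
2. enqueue(87): size=1
3. enqueue(41): size=2
4. dequeue(): size=1
5. dequeue(): size=0
6. enqueue(46): size=1
7. enqueue(72): size=2
8. dequeue(): size=1
9. enqueue(68): size=2
10. enqueue(31): size=3
11. enqueue(28): size=4
12. enqueue(70): size=5
13. enqueue(86): size=5=cap → OVERFLOW (fail)
14. dequeue(): size=4
15. enqueue(90): size=5

Answer: 13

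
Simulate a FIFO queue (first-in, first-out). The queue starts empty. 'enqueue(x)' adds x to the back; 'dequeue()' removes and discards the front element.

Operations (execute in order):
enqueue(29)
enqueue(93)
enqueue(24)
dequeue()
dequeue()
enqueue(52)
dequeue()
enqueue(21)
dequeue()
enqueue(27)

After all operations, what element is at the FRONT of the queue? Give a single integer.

Answer: 21

Derivation:
enqueue(29): queue = [29]
enqueue(93): queue = [29, 93]
enqueue(24): queue = [29, 93, 24]
dequeue(): queue = [93, 24]
dequeue(): queue = [24]
enqueue(52): queue = [24, 52]
dequeue(): queue = [52]
enqueue(21): queue = [52, 21]
dequeue(): queue = [21]
enqueue(27): queue = [21, 27]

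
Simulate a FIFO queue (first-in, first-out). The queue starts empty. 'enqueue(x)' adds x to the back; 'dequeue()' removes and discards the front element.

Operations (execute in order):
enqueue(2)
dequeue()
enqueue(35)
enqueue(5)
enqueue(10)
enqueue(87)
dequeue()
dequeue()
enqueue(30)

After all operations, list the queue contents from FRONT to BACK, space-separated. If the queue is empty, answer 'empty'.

enqueue(2): [2]
dequeue(): []
enqueue(35): [35]
enqueue(5): [35, 5]
enqueue(10): [35, 5, 10]
enqueue(87): [35, 5, 10, 87]
dequeue(): [5, 10, 87]
dequeue(): [10, 87]
enqueue(30): [10, 87, 30]

Answer: 10 87 30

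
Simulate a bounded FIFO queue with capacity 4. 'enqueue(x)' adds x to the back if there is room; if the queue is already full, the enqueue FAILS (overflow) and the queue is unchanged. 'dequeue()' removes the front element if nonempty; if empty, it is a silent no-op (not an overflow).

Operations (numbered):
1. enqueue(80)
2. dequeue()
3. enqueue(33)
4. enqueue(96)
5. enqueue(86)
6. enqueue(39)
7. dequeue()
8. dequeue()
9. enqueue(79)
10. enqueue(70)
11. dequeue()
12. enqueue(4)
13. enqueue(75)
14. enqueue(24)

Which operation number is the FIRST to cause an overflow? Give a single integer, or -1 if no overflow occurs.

Answer: 13

Derivation:
1. enqueue(80): size=1
2. dequeue(): size=0
3. enqueue(33): size=1
4. enqueue(96): size=2
5. enqueue(86): size=3
6. enqueue(39): size=4
7. dequeue(): size=3
8. dequeue(): size=2
9. enqueue(79): size=3
10. enqueue(70): size=4
11. dequeue(): size=3
12. enqueue(4): size=4
13. enqueue(75): size=4=cap → OVERFLOW (fail)
14. enqueue(24): size=4=cap → OVERFLOW (fail)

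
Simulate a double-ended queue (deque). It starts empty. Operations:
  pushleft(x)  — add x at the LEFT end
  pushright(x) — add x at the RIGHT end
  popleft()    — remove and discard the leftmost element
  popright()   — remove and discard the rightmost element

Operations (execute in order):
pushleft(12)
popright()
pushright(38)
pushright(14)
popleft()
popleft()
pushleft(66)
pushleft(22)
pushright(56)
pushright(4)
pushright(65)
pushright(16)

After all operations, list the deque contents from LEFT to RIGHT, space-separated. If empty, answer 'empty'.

pushleft(12): [12]
popright(): []
pushright(38): [38]
pushright(14): [38, 14]
popleft(): [14]
popleft(): []
pushleft(66): [66]
pushleft(22): [22, 66]
pushright(56): [22, 66, 56]
pushright(4): [22, 66, 56, 4]
pushright(65): [22, 66, 56, 4, 65]
pushright(16): [22, 66, 56, 4, 65, 16]

Answer: 22 66 56 4 65 16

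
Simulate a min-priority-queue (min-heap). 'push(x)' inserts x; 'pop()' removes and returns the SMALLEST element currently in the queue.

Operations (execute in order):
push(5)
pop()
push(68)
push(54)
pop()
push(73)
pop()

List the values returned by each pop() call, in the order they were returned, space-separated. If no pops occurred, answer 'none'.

Answer: 5 54 68

Derivation:
push(5): heap contents = [5]
pop() → 5: heap contents = []
push(68): heap contents = [68]
push(54): heap contents = [54, 68]
pop() → 54: heap contents = [68]
push(73): heap contents = [68, 73]
pop() → 68: heap contents = [73]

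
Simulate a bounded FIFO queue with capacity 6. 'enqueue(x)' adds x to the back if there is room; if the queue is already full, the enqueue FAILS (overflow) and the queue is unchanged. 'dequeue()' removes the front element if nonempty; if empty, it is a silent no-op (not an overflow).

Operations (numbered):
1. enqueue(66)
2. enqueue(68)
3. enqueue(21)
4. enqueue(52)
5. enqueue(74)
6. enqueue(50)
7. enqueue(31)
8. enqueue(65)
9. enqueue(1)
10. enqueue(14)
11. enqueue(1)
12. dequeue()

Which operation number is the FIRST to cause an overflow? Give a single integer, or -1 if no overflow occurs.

Answer: 7

Derivation:
1. enqueue(66): size=1
2. enqueue(68): size=2
3. enqueue(21): size=3
4. enqueue(52): size=4
5. enqueue(74): size=5
6. enqueue(50): size=6
7. enqueue(31): size=6=cap → OVERFLOW (fail)
8. enqueue(65): size=6=cap → OVERFLOW (fail)
9. enqueue(1): size=6=cap → OVERFLOW (fail)
10. enqueue(14): size=6=cap → OVERFLOW (fail)
11. enqueue(1): size=6=cap → OVERFLOW (fail)
12. dequeue(): size=5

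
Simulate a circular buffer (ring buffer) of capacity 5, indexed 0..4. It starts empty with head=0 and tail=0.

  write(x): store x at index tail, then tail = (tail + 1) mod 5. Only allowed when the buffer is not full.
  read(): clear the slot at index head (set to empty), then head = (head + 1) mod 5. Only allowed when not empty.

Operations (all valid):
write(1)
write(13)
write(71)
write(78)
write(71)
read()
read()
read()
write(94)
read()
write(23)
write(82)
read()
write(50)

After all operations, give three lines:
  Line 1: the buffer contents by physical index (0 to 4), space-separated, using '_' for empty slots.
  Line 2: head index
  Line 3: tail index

write(1): buf=[1 _ _ _ _], head=0, tail=1, size=1
write(13): buf=[1 13 _ _ _], head=0, tail=2, size=2
write(71): buf=[1 13 71 _ _], head=0, tail=3, size=3
write(78): buf=[1 13 71 78 _], head=0, tail=4, size=4
write(71): buf=[1 13 71 78 71], head=0, tail=0, size=5
read(): buf=[_ 13 71 78 71], head=1, tail=0, size=4
read(): buf=[_ _ 71 78 71], head=2, tail=0, size=3
read(): buf=[_ _ _ 78 71], head=3, tail=0, size=2
write(94): buf=[94 _ _ 78 71], head=3, tail=1, size=3
read(): buf=[94 _ _ _ 71], head=4, tail=1, size=2
write(23): buf=[94 23 _ _ 71], head=4, tail=2, size=3
write(82): buf=[94 23 82 _ 71], head=4, tail=3, size=4
read(): buf=[94 23 82 _ _], head=0, tail=3, size=3
write(50): buf=[94 23 82 50 _], head=0, tail=4, size=4

Answer: 94 23 82 50 _
0
4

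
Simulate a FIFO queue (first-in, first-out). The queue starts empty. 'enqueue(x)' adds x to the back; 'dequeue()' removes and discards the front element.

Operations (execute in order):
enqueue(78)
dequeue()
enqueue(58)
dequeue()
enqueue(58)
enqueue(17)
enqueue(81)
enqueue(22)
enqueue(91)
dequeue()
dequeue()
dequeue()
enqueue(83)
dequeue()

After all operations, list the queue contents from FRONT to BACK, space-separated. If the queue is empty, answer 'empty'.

enqueue(78): [78]
dequeue(): []
enqueue(58): [58]
dequeue(): []
enqueue(58): [58]
enqueue(17): [58, 17]
enqueue(81): [58, 17, 81]
enqueue(22): [58, 17, 81, 22]
enqueue(91): [58, 17, 81, 22, 91]
dequeue(): [17, 81, 22, 91]
dequeue(): [81, 22, 91]
dequeue(): [22, 91]
enqueue(83): [22, 91, 83]
dequeue(): [91, 83]

Answer: 91 83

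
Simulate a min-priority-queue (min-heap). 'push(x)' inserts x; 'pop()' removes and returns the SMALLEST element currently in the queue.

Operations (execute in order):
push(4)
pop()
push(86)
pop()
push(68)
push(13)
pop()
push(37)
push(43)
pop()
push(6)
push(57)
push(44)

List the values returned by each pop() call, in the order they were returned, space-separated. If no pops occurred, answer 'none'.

push(4): heap contents = [4]
pop() → 4: heap contents = []
push(86): heap contents = [86]
pop() → 86: heap contents = []
push(68): heap contents = [68]
push(13): heap contents = [13, 68]
pop() → 13: heap contents = [68]
push(37): heap contents = [37, 68]
push(43): heap contents = [37, 43, 68]
pop() → 37: heap contents = [43, 68]
push(6): heap contents = [6, 43, 68]
push(57): heap contents = [6, 43, 57, 68]
push(44): heap contents = [6, 43, 44, 57, 68]

Answer: 4 86 13 37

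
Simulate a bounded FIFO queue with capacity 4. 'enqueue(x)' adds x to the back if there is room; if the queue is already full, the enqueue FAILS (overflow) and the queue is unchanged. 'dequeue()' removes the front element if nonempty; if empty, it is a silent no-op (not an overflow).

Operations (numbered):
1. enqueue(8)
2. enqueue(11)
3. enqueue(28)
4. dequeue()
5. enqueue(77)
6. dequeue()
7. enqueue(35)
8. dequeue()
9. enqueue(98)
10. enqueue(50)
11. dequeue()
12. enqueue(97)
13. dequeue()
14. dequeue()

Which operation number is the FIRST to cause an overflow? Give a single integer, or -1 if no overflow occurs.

1. enqueue(8): size=1
2. enqueue(11): size=2
3. enqueue(28): size=3
4. dequeue(): size=2
5. enqueue(77): size=3
6. dequeue(): size=2
7. enqueue(35): size=3
8. dequeue(): size=2
9. enqueue(98): size=3
10. enqueue(50): size=4
11. dequeue(): size=3
12. enqueue(97): size=4
13. dequeue(): size=3
14. dequeue(): size=2

Answer: -1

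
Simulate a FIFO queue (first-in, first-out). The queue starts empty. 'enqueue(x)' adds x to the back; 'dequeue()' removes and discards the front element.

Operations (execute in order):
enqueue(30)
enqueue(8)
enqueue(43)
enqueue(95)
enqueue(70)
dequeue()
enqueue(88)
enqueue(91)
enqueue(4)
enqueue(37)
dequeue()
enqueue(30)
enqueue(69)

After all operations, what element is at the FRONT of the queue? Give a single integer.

enqueue(30): queue = [30]
enqueue(8): queue = [30, 8]
enqueue(43): queue = [30, 8, 43]
enqueue(95): queue = [30, 8, 43, 95]
enqueue(70): queue = [30, 8, 43, 95, 70]
dequeue(): queue = [8, 43, 95, 70]
enqueue(88): queue = [8, 43, 95, 70, 88]
enqueue(91): queue = [8, 43, 95, 70, 88, 91]
enqueue(4): queue = [8, 43, 95, 70, 88, 91, 4]
enqueue(37): queue = [8, 43, 95, 70, 88, 91, 4, 37]
dequeue(): queue = [43, 95, 70, 88, 91, 4, 37]
enqueue(30): queue = [43, 95, 70, 88, 91, 4, 37, 30]
enqueue(69): queue = [43, 95, 70, 88, 91, 4, 37, 30, 69]

Answer: 43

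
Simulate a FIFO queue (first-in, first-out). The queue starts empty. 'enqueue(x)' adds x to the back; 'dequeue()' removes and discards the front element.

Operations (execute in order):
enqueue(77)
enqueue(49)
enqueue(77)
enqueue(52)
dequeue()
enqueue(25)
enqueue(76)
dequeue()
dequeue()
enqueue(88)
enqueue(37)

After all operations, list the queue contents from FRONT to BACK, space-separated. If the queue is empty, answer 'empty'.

Answer: 52 25 76 88 37

Derivation:
enqueue(77): [77]
enqueue(49): [77, 49]
enqueue(77): [77, 49, 77]
enqueue(52): [77, 49, 77, 52]
dequeue(): [49, 77, 52]
enqueue(25): [49, 77, 52, 25]
enqueue(76): [49, 77, 52, 25, 76]
dequeue(): [77, 52, 25, 76]
dequeue(): [52, 25, 76]
enqueue(88): [52, 25, 76, 88]
enqueue(37): [52, 25, 76, 88, 37]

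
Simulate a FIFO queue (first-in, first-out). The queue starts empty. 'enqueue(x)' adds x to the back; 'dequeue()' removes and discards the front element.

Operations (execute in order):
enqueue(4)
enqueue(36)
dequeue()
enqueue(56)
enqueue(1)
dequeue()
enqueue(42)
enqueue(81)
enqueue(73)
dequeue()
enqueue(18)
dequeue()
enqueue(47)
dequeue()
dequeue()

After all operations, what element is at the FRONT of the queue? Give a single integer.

Answer: 73

Derivation:
enqueue(4): queue = [4]
enqueue(36): queue = [4, 36]
dequeue(): queue = [36]
enqueue(56): queue = [36, 56]
enqueue(1): queue = [36, 56, 1]
dequeue(): queue = [56, 1]
enqueue(42): queue = [56, 1, 42]
enqueue(81): queue = [56, 1, 42, 81]
enqueue(73): queue = [56, 1, 42, 81, 73]
dequeue(): queue = [1, 42, 81, 73]
enqueue(18): queue = [1, 42, 81, 73, 18]
dequeue(): queue = [42, 81, 73, 18]
enqueue(47): queue = [42, 81, 73, 18, 47]
dequeue(): queue = [81, 73, 18, 47]
dequeue(): queue = [73, 18, 47]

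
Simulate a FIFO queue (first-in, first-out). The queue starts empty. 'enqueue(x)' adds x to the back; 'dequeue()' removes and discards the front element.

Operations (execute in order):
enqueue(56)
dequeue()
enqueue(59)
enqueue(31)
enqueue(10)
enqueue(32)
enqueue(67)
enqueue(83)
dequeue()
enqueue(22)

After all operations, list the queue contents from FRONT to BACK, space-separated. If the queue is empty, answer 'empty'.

Answer: 31 10 32 67 83 22

Derivation:
enqueue(56): [56]
dequeue(): []
enqueue(59): [59]
enqueue(31): [59, 31]
enqueue(10): [59, 31, 10]
enqueue(32): [59, 31, 10, 32]
enqueue(67): [59, 31, 10, 32, 67]
enqueue(83): [59, 31, 10, 32, 67, 83]
dequeue(): [31, 10, 32, 67, 83]
enqueue(22): [31, 10, 32, 67, 83, 22]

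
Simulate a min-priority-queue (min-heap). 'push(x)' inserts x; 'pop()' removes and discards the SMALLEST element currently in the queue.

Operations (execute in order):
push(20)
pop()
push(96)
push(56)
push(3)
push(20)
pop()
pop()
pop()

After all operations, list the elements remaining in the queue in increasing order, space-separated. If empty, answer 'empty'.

push(20): heap contents = [20]
pop() → 20: heap contents = []
push(96): heap contents = [96]
push(56): heap contents = [56, 96]
push(3): heap contents = [3, 56, 96]
push(20): heap contents = [3, 20, 56, 96]
pop() → 3: heap contents = [20, 56, 96]
pop() → 20: heap contents = [56, 96]
pop() → 56: heap contents = [96]

Answer: 96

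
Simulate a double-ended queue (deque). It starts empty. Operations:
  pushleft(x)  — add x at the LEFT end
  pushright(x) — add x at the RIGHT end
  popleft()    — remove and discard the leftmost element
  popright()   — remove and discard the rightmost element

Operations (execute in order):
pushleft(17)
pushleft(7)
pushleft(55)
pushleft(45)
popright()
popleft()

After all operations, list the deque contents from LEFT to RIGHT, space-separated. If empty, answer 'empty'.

Answer: 55 7

Derivation:
pushleft(17): [17]
pushleft(7): [7, 17]
pushleft(55): [55, 7, 17]
pushleft(45): [45, 55, 7, 17]
popright(): [45, 55, 7]
popleft(): [55, 7]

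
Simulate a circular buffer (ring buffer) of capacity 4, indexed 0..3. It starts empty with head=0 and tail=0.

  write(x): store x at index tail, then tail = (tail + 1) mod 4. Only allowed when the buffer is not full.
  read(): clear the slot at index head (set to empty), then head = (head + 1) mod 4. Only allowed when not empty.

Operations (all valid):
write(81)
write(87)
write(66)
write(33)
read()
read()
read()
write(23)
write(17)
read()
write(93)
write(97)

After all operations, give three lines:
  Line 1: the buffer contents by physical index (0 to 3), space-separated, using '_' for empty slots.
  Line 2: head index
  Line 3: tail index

write(81): buf=[81 _ _ _], head=0, tail=1, size=1
write(87): buf=[81 87 _ _], head=0, tail=2, size=2
write(66): buf=[81 87 66 _], head=0, tail=3, size=3
write(33): buf=[81 87 66 33], head=0, tail=0, size=4
read(): buf=[_ 87 66 33], head=1, tail=0, size=3
read(): buf=[_ _ 66 33], head=2, tail=0, size=2
read(): buf=[_ _ _ 33], head=3, tail=0, size=1
write(23): buf=[23 _ _ 33], head=3, tail=1, size=2
write(17): buf=[23 17 _ 33], head=3, tail=2, size=3
read(): buf=[23 17 _ _], head=0, tail=2, size=2
write(93): buf=[23 17 93 _], head=0, tail=3, size=3
write(97): buf=[23 17 93 97], head=0, tail=0, size=4

Answer: 23 17 93 97
0
0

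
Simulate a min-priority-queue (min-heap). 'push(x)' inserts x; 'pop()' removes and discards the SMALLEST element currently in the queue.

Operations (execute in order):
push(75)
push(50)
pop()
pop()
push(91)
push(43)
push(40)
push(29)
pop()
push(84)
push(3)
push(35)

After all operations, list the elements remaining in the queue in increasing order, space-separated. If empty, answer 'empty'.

push(75): heap contents = [75]
push(50): heap contents = [50, 75]
pop() → 50: heap contents = [75]
pop() → 75: heap contents = []
push(91): heap contents = [91]
push(43): heap contents = [43, 91]
push(40): heap contents = [40, 43, 91]
push(29): heap contents = [29, 40, 43, 91]
pop() → 29: heap contents = [40, 43, 91]
push(84): heap contents = [40, 43, 84, 91]
push(3): heap contents = [3, 40, 43, 84, 91]
push(35): heap contents = [3, 35, 40, 43, 84, 91]

Answer: 3 35 40 43 84 91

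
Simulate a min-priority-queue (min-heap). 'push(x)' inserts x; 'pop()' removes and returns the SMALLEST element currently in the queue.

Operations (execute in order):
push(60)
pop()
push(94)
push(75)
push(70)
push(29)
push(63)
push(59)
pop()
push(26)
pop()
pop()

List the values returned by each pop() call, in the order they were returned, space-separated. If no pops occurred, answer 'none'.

push(60): heap contents = [60]
pop() → 60: heap contents = []
push(94): heap contents = [94]
push(75): heap contents = [75, 94]
push(70): heap contents = [70, 75, 94]
push(29): heap contents = [29, 70, 75, 94]
push(63): heap contents = [29, 63, 70, 75, 94]
push(59): heap contents = [29, 59, 63, 70, 75, 94]
pop() → 29: heap contents = [59, 63, 70, 75, 94]
push(26): heap contents = [26, 59, 63, 70, 75, 94]
pop() → 26: heap contents = [59, 63, 70, 75, 94]
pop() → 59: heap contents = [63, 70, 75, 94]

Answer: 60 29 26 59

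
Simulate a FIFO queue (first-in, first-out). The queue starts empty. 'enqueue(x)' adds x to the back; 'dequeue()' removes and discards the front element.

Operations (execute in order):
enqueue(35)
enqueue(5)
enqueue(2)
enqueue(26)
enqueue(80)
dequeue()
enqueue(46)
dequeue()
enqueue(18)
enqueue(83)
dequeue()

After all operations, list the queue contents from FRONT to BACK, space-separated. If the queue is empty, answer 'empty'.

Answer: 26 80 46 18 83

Derivation:
enqueue(35): [35]
enqueue(5): [35, 5]
enqueue(2): [35, 5, 2]
enqueue(26): [35, 5, 2, 26]
enqueue(80): [35, 5, 2, 26, 80]
dequeue(): [5, 2, 26, 80]
enqueue(46): [5, 2, 26, 80, 46]
dequeue(): [2, 26, 80, 46]
enqueue(18): [2, 26, 80, 46, 18]
enqueue(83): [2, 26, 80, 46, 18, 83]
dequeue(): [26, 80, 46, 18, 83]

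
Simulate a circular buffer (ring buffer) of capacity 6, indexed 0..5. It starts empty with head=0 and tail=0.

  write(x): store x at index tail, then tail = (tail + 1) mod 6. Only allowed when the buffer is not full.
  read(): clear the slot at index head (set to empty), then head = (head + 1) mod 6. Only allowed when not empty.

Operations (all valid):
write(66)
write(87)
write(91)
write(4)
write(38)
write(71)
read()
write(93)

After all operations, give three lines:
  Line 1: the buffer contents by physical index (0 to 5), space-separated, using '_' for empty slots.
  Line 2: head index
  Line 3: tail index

write(66): buf=[66 _ _ _ _ _], head=0, tail=1, size=1
write(87): buf=[66 87 _ _ _ _], head=0, tail=2, size=2
write(91): buf=[66 87 91 _ _ _], head=0, tail=3, size=3
write(4): buf=[66 87 91 4 _ _], head=0, tail=4, size=4
write(38): buf=[66 87 91 4 38 _], head=0, tail=5, size=5
write(71): buf=[66 87 91 4 38 71], head=0, tail=0, size=6
read(): buf=[_ 87 91 4 38 71], head=1, tail=0, size=5
write(93): buf=[93 87 91 4 38 71], head=1, tail=1, size=6

Answer: 93 87 91 4 38 71
1
1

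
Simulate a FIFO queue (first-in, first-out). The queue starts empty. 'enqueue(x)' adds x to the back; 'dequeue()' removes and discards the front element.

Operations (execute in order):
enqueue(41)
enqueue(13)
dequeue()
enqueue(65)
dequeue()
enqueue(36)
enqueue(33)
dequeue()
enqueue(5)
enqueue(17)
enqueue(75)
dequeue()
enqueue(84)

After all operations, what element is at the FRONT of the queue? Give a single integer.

Answer: 33

Derivation:
enqueue(41): queue = [41]
enqueue(13): queue = [41, 13]
dequeue(): queue = [13]
enqueue(65): queue = [13, 65]
dequeue(): queue = [65]
enqueue(36): queue = [65, 36]
enqueue(33): queue = [65, 36, 33]
dequeue(): queue = [36, 33]
enqueue(5): queue = [36, 33, 5]
enqueue(17): queue = [36, 33, 5, 17]
enqueue(75): queue = [36, 33, 5, 17, 75]
dequeue(): queue = [33, 5, 17, 75]
enqueue(84): queue = [33, 5, 17, 75, 84]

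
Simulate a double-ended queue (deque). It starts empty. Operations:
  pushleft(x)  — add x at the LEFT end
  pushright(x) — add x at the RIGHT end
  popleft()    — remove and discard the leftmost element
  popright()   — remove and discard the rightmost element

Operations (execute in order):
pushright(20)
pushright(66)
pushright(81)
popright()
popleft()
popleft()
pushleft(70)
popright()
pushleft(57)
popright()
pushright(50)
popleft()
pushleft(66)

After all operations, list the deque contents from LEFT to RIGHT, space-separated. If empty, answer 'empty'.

Answer: 66

Derivation:
pushright(20): [20]
pushright(66): [20, 66]
pushright(81): [20, 66, 81]
popright(): [20, 66]
popleft(): [66]
popleft(): []
pushleft(70): [70]
popright(): []
pushleft(57): [57]
popright(): []
pushright(50): [50]
popleft(): []
pushleft(66): [66]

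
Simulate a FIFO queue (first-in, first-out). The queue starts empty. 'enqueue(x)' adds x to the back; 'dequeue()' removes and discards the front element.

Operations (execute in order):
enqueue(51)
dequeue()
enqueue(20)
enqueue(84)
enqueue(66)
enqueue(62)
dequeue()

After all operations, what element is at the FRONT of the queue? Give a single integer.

enqueue(51): queue = [51]
dequeue(): queue = []
enqueue(20): queue = [20]
enqueue(84): queue = [20, 84]
enqueue(66): queue = [20, 84, 66]
enqueue(62): queue = [20, 84, 66, 62]
dequeue(): queue = [84, 66, 62]

Answer: 84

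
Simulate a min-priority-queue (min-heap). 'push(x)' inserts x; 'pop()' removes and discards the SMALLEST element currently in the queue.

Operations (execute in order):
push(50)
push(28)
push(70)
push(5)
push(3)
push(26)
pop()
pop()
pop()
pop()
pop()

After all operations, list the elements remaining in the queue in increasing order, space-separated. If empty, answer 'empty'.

push(50): heap contents = [50]
push(28): heap contents = [28, 50]
push(70): heap contents = [28, 50, 70]
push(5): heap contents = [5, 28, 50, 70]
push(3): heap contents = [3, 5, 28, 50, 70]
push(26): heap contents = [3, 5, 26, 28, 50, 70]
pop() → 3: heap contents = [5, 26, 28, 50, 70]
pop() → 5: heap contents = [26, 28, 50, 70]
pop() → 26: heap contents = [28, 50, 70]
pop() → 28: heap contents = [50, 70]
pop() → 50: heap contents = [70]

Answer: 70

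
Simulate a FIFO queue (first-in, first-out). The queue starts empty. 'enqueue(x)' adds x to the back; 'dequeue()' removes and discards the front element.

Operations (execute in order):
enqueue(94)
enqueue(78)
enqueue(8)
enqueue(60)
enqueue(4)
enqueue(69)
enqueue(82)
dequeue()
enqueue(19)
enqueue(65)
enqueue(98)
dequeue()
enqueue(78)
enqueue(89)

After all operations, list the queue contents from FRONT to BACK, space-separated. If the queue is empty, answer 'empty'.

Answer: 8 60 4 69 82 19 65 98 78 89

Derivation:
enqueue(94): [94]
enqueue(78): [94, 78]
enqueue(8): [94, 78, 8]
enqueue(60): [94, 78, 8, 60]
enqueue(4): [94, 78, 8, 60, 4]
enqueue(69): [94, 78, 8, 60, 4, 69]
enqueue(82): [94, 78, 8, 60, 4, 69, 82]
dequeue(): [78, 8, 60, 4, 69, 82]
enqueue(19): [78, 8, 60, 4, 69, 82, 19]
enqueue(65): [78, 8, 60, 4, 69, 82, 19, 65]
enqueue(98): [78, 8, 60, 4, 69, 82, 19, 65, 98]
dequeue(): [8, 60, 4, 69, 82, 19, 65, 98]
enqueue(78): [8, 60, 4, 69, 82, 19, 65, 98, 78]
enqueue(89): [8, 60, 4, 69, 82, 19, 65, 98, 78, 89]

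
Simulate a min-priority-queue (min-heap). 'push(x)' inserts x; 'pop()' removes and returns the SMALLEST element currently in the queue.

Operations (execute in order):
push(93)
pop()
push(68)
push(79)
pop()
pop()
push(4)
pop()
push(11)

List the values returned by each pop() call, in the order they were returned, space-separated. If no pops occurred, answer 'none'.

Answer: 93 68 79 4

Derivation:
push(93): heap contents = [93]
pop() → 93: heap contents = []
push(68): heap contents = [68]
push(79): heap contents = [68, 79]
pop() → 68: heap contents = [79]
pop() → 79: heap contents = []
push(4): heap contents = [4]
pop() → 4: heap contents = []
push(11): heap contents = [11]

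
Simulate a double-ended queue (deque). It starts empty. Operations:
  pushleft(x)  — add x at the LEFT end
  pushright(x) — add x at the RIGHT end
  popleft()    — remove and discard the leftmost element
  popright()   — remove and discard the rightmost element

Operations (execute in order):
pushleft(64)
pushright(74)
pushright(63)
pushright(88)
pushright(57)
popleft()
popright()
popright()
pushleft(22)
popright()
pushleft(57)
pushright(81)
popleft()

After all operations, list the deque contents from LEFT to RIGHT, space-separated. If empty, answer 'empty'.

pushleft(64): [64]
pushright(74): [64, 74]
pushright(63): [64, 74, 63]
pushright(88): [64, 74, 63, 88]
pushright(57): [64, 74, 63, 88, 57]
popleft(): [74, 63, 88, 57]
popright(): [74, 63, 88]
popright(): [74, 63]
pushleft(22): [22, 74, 63]
popright(): [22, 74]
pushleft(57): [57, 22, 74]
pushright(81): [57, 22, 74, 81]
popleft(): [22, 74, 81]

Answer: 22 74 81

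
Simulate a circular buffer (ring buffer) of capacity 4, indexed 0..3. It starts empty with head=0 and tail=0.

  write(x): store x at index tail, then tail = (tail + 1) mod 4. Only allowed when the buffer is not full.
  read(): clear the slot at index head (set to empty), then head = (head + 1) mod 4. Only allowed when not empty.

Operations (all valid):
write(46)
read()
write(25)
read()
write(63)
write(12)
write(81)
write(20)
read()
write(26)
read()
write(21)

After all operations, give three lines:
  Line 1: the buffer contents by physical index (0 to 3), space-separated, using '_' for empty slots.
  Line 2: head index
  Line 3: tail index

write(46): buf=[46 _ _ _], head=0, tail=1, size=1
read(): buf=[_ _ _ _], head=1, tail=1, size=0
write(25): buf=[_ 25 _ _], head=1, tail=2, size=1
read(): buf=[_ _ _ _], head=2, tail=2, size=0
write(63): buf=[_ _ 63 _], head=2, tail=3, size=1
write(12): buf=[_ _ 63 12], head=2, tail=0, size=2
write(81): buf=[81 _ 63 12], head=2, tail=1, size=3
write(20): buf=[81 20 63 12], head=2, tail=2, size=4
read(): buf=[81 20 _ 12], head=3, tail=2, size=3
write(26): buf=[81 20 26 12], head=3, tail=3, size=4
read(): buf=[81 20 26 _], head=0, tail=3, size=3
write(21): buf=[81 20 26 21], head=0, tail=0, size=4

Answer: 81 20 26 21
0
0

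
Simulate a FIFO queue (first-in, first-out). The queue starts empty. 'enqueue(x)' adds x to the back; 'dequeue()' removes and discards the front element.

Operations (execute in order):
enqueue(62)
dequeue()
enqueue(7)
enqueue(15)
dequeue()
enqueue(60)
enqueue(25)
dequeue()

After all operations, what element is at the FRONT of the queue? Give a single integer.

enqueue(62): queue = [62]
dequeue(): queue = []
enqueue(7): queue = [7]
enqueue(15): queue = [7, 15]
dequeue(): queue = [15]
enqueue(60): queue = [15, 60]
enqueue(25): queue = [15, 60, 25]
dequeue(): queue = [60, 25]

Answer: 60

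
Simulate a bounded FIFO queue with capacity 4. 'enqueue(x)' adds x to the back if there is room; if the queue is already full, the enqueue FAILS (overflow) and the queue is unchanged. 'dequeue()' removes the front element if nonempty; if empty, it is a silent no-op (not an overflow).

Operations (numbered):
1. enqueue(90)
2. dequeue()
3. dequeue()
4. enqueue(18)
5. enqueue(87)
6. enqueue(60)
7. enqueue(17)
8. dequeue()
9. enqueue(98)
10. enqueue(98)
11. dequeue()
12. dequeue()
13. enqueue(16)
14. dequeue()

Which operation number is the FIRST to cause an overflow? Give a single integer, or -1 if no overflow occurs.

Answer: 10

Derivation:
1. enqueue(90): size=1
2. dequeue(): size=0
3. dequeue(): empty, no-op, size=0
4. enqueue(18): size=1
5. enqueue(87): size=2
6. enqueue(60): size=3
7. enqueue(17): size=4
8. dequeue(): size=3
9. enqueue(98): size=4
10. enqueue(98): size=4=cap → OVERFLOW (fail)
11. dequeue(): size=3
12. dequeue(): size=2
13. enqueue(16): size=3
14. dequeue(): size=2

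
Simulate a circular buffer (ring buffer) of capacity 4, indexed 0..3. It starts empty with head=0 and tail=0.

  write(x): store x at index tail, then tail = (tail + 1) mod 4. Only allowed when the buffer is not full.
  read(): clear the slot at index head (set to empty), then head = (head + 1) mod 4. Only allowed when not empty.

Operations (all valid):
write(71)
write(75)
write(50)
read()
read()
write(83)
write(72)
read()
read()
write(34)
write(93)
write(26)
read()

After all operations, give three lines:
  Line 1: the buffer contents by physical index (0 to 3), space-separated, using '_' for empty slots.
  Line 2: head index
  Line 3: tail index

Answer: _ 34 93 26
1
0

Derivation:
write(71): buf=[71 _ _ _], head=0, tail=1, size=1
write(75): buf=[71 75 _ _], head=0, tail=2, size=2
write(50): buf=[71 75 50 _], head=0, tail=3, size=3
read(): buf=[_ 75 50 _], head=1, tail=3, size=2
read(): buf=[_ _ 50 _], head=2, tail=3, size=1
write(83): buf=[_ _ 50 83], head=2, tail=0, size=2
write(72): buf=[72 _ 50 83], head=2, tail=1, size=3
read(): buf=[72 _ _ 83], head=3, tail=1, size=2
read(): buf=[72 _ _ _], head=0, tail=1, size=1
write(34): buf=[72 34 _ _], head=0, tail=2, size=2
write(93): buf=[72 34 93 _], head=0, tail=3, size=3
write(26): buf=[72 34 93 26], head=0, tail=0, size=4
read(): buf=[_ 34 93 26], head=1, tail=0, size=3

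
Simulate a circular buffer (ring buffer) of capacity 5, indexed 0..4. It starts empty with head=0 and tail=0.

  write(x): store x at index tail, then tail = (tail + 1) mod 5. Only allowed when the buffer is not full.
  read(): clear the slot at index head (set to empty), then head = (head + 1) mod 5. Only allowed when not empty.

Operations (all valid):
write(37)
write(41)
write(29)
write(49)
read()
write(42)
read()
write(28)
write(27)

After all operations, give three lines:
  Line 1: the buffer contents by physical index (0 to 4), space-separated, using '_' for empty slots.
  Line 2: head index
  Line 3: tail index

write(37): buf=[37 _ _ _ _], head=0, tail=1, size=1
write(41): buf=[37 41 _ _ _], head=0, tail=2, size=2
write(29): buf=[37 41 29 _ _], head=0, tail=3, size=3
write(49): buf=[37 41 29 49 _], head=0, tail=4, size=4
read(): buf=[_ 41 29 49 _], head=1, tail=4, size=3
write(42): buf=[_ 41 29 49 42], head=1, tail=0, size=4
read(): buf=[_ _ 29 49 42], head=2, tail=0, size=3
write(28): buf=[28 _ 29 49 42], head=2, tail=1, size=4
write(27): buf=[28 27 29 49 42], head=2, tail=2, size=5

Answer: 28 27 29 49 42
2
2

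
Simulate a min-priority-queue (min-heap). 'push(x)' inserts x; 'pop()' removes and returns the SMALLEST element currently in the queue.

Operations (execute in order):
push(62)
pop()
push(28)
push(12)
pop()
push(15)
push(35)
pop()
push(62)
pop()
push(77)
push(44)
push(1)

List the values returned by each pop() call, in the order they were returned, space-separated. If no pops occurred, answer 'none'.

push(62): heap contents = [62]
pop() → 62: heap contents = []
push(28): heap contents = [28]
push(12): heap contents = [12, 28]
pop() → 12: heap contents = [28]
push(15): heap contents = [15, 28]
push(35): heap contents = [15, 28, 35]
pop() → 15: heap contents = [28, 35]
push(62): heap contents = [28, 35, 62]
pop() → 28: heap contents = [35, 62]
push(77): heap contents = [35, 62, 77]
push(44): heap contents = [35, 44, 62, 77]
push(1): heap contents = [1, 35, 44, 62, 77]

Answer: 62 12 15 28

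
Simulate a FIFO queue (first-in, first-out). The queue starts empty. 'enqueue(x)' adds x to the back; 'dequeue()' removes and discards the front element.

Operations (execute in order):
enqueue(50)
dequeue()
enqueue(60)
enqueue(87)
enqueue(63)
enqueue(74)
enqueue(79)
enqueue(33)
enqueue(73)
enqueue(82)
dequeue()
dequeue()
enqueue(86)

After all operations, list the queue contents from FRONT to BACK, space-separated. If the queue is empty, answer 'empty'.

enqueue(50): [50]
dequeue(): []
enqueue(60): [60]
enqueue(87): [60, 87]
enqueue(63): [60, 87, 63]
enqueue(74): [60, 87, 63, 74]
enqueue(79): [60, 87, 63, 74, 79]
enqueue(33): [60, 87, 63, 74, 79, 33]
enqueue(73): [60, 87, 63, 74, 79, 33, 73]
enqueue(82): [60, 87, 63, 74, 79, 33, 73, 82]
dequeue(): [87, 63, 74, 79, 33, 73, 82]
dequeue(): [63, 74, 79, 33, 73, 82]
enqueue(86): [63, 74, 79, 33, 73, 82, 86]

Answer: 63 74 79 33 73 82 86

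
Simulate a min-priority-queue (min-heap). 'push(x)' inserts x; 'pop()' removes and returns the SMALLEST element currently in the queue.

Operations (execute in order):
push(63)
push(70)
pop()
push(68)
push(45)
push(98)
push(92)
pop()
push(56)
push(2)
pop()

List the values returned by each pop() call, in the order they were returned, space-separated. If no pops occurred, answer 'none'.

push(63): heap contents = [63]
push(70): heap contents = [63, 70]
pop() → 63: heap contents = [70]
push(68): heap contents = [68, 70]
push(45): heap contents = [45, 68, 70]
push(98): heap contents = [45, 68, 70, 98]
push(92): heap contents = [45, 68, 70, 92, 98]
pop() → 45: heap contents = [68, 70, 92, 98]
push(56): heap contents = [56, 68, 70, 92, 98]
push(2): heap contents = [2, 56, 68, 70, 92, 98]
pop() → 2: heap contents = [56, 68, 70, 92, 98]

Answer: 63 45 2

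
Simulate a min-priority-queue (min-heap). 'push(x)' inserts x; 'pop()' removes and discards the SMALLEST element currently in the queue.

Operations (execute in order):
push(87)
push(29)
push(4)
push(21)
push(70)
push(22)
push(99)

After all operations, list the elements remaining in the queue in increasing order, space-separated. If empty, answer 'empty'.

Answer: 4 21 22 29 70 87 99

Derivation:
push(87): heap contents = [87]
push(29): heap contents = [29, 87]
push(4): heap contents = [4, 29, 87]
push(21): heap contents = [4, 21, 29, 87]
push(70): heap contents = [4, 21, 29, 70, 87]
push(22): heap contents = [4, 21, 22, 29, 70, 87]
push(99): heap contents = [4, 21, 22, 29, 70, 87, 99]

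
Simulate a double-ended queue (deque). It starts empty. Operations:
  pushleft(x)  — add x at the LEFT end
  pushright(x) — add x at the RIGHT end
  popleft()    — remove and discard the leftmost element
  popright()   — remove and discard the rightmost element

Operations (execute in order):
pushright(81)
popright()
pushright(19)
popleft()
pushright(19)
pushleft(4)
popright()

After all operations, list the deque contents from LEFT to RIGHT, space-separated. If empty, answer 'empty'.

Answer: 4

Derivation:
pushright(81): [81]
popright(): []
pushright(19): [19]
popleft(): []
pushright(19): [19]
pushleft(4): [4, 19]
popright(): [4]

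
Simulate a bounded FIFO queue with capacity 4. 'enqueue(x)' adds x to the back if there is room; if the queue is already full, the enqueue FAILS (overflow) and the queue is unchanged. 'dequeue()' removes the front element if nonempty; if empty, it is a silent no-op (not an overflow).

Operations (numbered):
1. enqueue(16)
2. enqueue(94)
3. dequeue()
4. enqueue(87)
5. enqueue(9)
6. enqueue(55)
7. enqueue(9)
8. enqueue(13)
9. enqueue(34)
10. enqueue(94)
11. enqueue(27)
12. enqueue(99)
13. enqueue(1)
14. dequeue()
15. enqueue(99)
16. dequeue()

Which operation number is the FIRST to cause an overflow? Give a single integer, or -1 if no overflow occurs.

Answer: 7

Derivation:
1. enqueue(16): size=1
2. enqueue(94): size=2
3. dequeue(): size=1
4. enqueue(87): size=2
5. enqueue(9): size=3
6. enqueue(55): size=4
7. enqueue(9): size=4=cap → OVERFLOW (fail)
8. enqueue(13): size=4=cap → OVERFLOW (fail)
9. enqueue(34): size=4=cap → OVERFLOW (fail)
10. enqueue(94): size=4=cap → OVERFLOW (fail)
11. enqueue(27): size=4=cap → OVERFLOW (fail)
12. enqueue(99): size=4=cap → OVERFLOW (fail)
13. enqueue(1): size=4=cap → OVERFLOW (fail)
14. dequeue(): size=3
15. enqueue(99): size=4
16. dequeue(): size=3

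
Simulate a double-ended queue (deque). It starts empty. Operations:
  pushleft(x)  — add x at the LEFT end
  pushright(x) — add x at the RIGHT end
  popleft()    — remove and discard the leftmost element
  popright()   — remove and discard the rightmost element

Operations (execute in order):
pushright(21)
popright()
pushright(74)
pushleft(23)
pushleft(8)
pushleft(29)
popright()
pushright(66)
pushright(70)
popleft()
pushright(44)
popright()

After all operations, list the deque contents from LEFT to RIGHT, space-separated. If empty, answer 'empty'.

Answer: 8 23 66 70

Derivation:
pushright(21): [21]
popright(): []
pushright(74): [74]
pushleft(23): [23, 74]
pushleft(8): [8, 23, 74]
pushleft(29): [29, 8, 23, 74]
popright(): [29, 8, 23]
pushright(66): [29, 8, 23, 66]
pushright(70): [29, 8, 23, 66, 70]
popleft(): [8, 23, 66, 70]
pushright(44): [8, 23, 66, 70, 44]
popright(): [8, 23, 66, 70]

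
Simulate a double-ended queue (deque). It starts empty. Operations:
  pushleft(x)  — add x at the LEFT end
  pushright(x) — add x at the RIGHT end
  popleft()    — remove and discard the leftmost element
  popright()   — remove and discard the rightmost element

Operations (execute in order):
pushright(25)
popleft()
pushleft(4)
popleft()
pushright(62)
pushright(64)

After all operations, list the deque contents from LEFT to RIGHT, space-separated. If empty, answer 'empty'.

Answer: 62 64

Derivation:
pushright(25): [25]
popleft(): []
pushleft(4): [4]
popleft(): []
pushright(62): [62]
pushright(64): [62, 64]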